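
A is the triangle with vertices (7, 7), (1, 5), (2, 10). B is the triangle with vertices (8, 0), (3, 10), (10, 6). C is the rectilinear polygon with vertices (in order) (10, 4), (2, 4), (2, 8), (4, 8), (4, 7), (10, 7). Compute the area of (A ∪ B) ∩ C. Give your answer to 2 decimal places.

|A ∪ B| = 35.4286.
|(A ∪ B) ∩ C| = 17.98.

17.98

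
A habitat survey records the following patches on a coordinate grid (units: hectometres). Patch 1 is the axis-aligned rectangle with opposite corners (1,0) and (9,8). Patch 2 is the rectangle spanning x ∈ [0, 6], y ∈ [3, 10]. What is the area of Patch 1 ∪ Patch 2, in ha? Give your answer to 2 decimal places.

By inclusion–exclusion:
Individual areas: |Patch 1| = 64, |Patch 2| = 42.
|Patch 1∩Patch 2|: x∈[1,6], y∈[3,8] → 5·5 = 25.
|Patch 1 ∪ Patch 2| = 106 − 25 = 81.00.

81.00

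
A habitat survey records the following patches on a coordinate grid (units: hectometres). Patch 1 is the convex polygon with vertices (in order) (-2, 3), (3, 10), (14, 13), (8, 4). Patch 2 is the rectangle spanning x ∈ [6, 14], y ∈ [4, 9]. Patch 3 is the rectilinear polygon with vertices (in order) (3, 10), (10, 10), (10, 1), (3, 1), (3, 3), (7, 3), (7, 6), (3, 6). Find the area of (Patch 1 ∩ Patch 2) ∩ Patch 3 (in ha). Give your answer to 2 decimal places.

The region (Patch 1 ∩ Patch 2) ∩ Patch 3 is the polygon with vertices (7,4), (7,6), (6,6), (6,9), (10,9), (10,7), (8,4).
By the shoelace formula its area is 15.00.

15.00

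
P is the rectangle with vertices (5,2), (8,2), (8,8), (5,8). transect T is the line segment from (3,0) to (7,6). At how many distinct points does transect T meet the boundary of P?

The segment meets the boundary at (5,3).

1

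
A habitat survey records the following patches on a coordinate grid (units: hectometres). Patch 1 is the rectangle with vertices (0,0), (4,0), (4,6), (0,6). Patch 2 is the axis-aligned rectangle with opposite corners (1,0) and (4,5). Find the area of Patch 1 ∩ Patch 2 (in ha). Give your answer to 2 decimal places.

15.00

|Patch 1∩Patch 2|: x∈[1,4], y∈[0,5] → 3·5 = 15.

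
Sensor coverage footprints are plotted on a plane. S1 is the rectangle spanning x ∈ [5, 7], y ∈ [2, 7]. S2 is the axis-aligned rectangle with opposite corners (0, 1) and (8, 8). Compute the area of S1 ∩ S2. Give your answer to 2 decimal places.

10.00

|S1∩S2|: x∈[5,7], y∈[2,7] → 2·5 = 10.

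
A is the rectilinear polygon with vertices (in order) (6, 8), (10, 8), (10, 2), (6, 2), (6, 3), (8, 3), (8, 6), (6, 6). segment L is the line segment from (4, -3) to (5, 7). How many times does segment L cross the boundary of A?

0

The segment lies entirely outside A and never meets its boundary.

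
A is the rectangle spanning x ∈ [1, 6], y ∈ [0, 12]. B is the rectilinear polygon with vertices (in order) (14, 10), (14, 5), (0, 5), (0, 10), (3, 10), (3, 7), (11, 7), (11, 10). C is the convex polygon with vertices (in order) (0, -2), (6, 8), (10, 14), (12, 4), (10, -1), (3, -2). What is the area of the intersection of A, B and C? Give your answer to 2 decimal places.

The intersection is the polygon with vertices (4.2,5), (5.4,7), (6,7), (6,5).
By the shoelace formula its area is 2.40.

2.40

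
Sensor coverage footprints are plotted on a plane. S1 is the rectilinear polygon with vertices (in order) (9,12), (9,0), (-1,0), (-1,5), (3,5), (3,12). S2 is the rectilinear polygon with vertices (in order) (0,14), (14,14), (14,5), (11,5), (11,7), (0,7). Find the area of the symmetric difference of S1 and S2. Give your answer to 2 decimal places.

|S1| = 92, |S2| = 104, |S1∩S2| = 30.
|S1 △ S2| = |S1| + |S2| − 2·|S1∩S2| = 92 + 104 − 60 = 136.00.

136.00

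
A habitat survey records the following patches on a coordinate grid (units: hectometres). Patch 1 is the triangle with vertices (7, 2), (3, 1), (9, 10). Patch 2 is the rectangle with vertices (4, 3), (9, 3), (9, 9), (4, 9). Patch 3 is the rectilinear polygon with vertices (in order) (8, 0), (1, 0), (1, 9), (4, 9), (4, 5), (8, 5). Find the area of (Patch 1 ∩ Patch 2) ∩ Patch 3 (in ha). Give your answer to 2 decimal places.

The region (Patch 1 ∩ Patch 2) ∩ Patch 3 is the polygon with vertices (7.25,3), (4.333,3), (5.667,5), (7.75,5).
By the shoelace formula its area is 5.00.

5.00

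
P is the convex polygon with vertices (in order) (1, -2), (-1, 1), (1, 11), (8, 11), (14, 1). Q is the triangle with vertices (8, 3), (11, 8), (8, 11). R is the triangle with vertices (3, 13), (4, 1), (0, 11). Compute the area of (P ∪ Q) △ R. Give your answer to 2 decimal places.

|P ∪ Q| = 134.9.
|(P ∪ Q) ∩ R| = 15.
|(P ∪ Q) △ R| = 134.9 + 19 − 30 = 123.90.

123.90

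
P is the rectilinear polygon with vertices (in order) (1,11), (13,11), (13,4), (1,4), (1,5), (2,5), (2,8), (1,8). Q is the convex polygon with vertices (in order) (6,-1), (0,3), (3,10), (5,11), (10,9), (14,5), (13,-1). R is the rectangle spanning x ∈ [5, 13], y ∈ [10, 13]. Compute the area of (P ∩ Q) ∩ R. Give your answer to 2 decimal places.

The region (P ∩ Q) ∩ R is the polygon with vertices (7.5,10), (5,10), (5,11).
By the shoelace formula its area is 1.25.

1.25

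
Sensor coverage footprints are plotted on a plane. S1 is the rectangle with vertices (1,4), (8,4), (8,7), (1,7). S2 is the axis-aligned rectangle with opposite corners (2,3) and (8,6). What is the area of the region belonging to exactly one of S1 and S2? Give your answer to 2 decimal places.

15.00

|S1∩S2|: x∈[2,8], y∈[4,6] → 6·2 = 12.
|S1 △ S2| = |S1| + |S2| − 2·|S1∩S2| = 21 + 18 − 24 = 15.00.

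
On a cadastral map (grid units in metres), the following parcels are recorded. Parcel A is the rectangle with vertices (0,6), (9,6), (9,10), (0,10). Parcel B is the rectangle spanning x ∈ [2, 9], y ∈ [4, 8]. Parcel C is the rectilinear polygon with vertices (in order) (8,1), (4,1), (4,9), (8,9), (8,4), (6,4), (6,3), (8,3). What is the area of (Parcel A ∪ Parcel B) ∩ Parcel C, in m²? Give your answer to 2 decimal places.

The region (Parcel A ∪ Parcel B) ∩ Parcel C is the polygon with vertices (6,4), (4,4), (4,9), (8,9), (8,4).
By the shoelace formula its area is 20.00.

20.00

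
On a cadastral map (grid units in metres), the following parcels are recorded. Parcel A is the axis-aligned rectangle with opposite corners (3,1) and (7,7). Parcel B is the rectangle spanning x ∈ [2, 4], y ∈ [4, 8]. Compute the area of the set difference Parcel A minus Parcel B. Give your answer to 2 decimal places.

21.00

|Parcel A∩Parcel B|: x∈[3,4], y∈[4,7] → 1·3 = 3.
|Parcel A| = 24.
|Parcel A ∖ Parcel B| = |Parcel A| − |Parcel A∩Parcel B| = 24 − 3 = 21.00.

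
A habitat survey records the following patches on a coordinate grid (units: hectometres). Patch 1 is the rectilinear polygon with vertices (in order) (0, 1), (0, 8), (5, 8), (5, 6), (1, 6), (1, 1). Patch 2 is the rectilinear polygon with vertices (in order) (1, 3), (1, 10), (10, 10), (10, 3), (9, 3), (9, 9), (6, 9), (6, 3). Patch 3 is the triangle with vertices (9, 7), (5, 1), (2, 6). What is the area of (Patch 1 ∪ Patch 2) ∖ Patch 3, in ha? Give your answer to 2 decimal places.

|Patch 1 ∪ Patch 2| = 52.
|(Patch 1 ∪ Patch 2) ∩ Patch 3| = 10.4429.
|(Patch 1 ∪ Patch 2) ∖ Patch 3| = 52 − 10.4429 = 41.56.

41.56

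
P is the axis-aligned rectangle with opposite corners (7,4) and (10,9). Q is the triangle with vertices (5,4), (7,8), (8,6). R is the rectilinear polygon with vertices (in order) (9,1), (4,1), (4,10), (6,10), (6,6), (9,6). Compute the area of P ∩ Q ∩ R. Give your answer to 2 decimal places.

0.33

The intersection is the polygon with vertices (7,5.333), (7,6), (8,6).
By the shoelace formula its area is 0.33.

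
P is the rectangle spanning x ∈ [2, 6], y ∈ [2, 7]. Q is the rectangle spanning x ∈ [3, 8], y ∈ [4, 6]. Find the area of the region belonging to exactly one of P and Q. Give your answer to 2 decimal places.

|P∩Q|: x∈[3,6], y∈[4,6] → 3·2 = 6.
|P △ Q| = |P| + |Q| − 2·|P∩Q| = 20 + 10 − 12 = 18.00.

18.00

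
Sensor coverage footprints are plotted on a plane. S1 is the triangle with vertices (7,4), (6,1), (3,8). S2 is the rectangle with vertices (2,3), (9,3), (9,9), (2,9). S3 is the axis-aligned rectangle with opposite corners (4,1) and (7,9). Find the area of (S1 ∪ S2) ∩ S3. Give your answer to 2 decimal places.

19.52

The region (S1 ∪ S2) ∩ S3 is the polygon with vertices (5.143,3), (4,3), (4,9), (7,9), (7,3), (6.667,3), (6,1).
By the shoelace formula its area is 19.52.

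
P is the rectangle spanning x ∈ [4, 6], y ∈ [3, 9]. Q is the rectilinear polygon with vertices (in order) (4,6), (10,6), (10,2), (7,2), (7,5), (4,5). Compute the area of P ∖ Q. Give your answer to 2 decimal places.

|P| = 12, |P∩Q| = 2.
|P ∖ Q| = |P| − |P∩Q| = 12 − 2 = 10.00.

10.00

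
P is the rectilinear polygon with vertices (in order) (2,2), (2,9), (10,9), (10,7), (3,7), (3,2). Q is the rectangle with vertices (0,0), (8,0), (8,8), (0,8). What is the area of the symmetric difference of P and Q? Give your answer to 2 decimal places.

63.00

|P| = 21, |Q| = 64, |P∩Q| = 11.
|P △ Q| = |P| + |Q| − 2·|P∩Q| = 21 + 64 − 22 = 63.00.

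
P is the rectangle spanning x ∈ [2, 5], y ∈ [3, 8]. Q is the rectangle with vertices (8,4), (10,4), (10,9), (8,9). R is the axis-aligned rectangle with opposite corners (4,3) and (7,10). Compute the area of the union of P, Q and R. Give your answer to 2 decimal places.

41.00

By inclusion–exclusion:
Individual areas: |P| = 15, |Q| = 10, |R| = 21.
|P∩Q| = 0 (no overlap).
|P∩R|: x∈[4,5], y∈[3,8] → 1·5 = 5.
|Q∩R| = 0 (no overlap).
|P∩Q∩R| = 0.
|P ∪ Q ∪ R| = 46 − 5 + 0 = 41.00.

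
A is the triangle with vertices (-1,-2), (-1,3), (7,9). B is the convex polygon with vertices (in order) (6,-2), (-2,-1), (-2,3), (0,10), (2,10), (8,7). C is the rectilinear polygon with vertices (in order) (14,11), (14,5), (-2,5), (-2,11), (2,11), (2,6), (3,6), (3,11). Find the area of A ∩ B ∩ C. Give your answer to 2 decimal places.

4.55

The intersection is the polygon with vertices (5.8,8.1), (6.2,7.9), (4.091,5), (1.667,5).
By the shoelace formula its area is 4.55.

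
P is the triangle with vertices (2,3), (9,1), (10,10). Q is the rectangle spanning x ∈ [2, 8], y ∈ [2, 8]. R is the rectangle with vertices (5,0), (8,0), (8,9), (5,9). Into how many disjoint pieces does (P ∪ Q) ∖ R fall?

2

(P ∪ Q) ∖ R splits into 2 disjoint pieces (area 11.6071, area 18).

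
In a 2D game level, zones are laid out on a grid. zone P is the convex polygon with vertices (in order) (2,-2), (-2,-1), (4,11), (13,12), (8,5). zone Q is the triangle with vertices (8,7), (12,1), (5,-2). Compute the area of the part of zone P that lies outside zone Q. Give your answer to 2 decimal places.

|zone P| = 88, |zone P∩zone Q| = 1.7806.
|zone P ∖ zone Q| = |zone P| − |zone P∩zone Q| = 88 − 1.7806 = 86.22.

86.22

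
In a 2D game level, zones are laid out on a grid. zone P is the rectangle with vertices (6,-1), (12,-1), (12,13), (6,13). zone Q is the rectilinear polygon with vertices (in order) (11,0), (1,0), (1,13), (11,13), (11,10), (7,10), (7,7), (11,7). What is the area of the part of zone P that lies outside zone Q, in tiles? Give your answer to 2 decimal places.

|zone P| = 84, |zone P∩zone Q| = 53.
|zone P ∖ zone Q| = |zone P| − |zone P∩zone Q| = 84 − 53 = 31.00.

31.00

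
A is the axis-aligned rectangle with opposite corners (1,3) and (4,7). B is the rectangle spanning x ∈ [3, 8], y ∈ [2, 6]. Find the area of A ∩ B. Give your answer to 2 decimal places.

|A∩B|: x∈[3,4], y∈[3,6] → 1·3 = 3.

3.00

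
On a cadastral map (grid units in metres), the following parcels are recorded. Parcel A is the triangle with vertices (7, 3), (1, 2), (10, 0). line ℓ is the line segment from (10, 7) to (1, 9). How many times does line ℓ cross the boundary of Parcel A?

0

The segment lies entirely outside Parcel A and never meets its boundary.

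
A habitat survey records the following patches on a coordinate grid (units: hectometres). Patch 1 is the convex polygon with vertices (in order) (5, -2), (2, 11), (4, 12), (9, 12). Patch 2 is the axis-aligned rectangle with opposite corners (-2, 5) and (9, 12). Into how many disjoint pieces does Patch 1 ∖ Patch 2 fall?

1

Patch 1 ∖ Patch 2 is a single connected region.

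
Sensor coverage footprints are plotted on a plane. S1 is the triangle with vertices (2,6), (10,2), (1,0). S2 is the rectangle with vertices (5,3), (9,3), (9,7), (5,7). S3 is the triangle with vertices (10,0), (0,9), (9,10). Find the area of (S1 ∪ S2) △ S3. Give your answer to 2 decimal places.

|S1 ∪ S2| = 39.75.
|(S1 ∪ S2) ∩ S3| = 16.9529.
|(S1 ∪ S2) △ S3| = 39.75 + 45.5 − 33.9059 = 51.34.

51.34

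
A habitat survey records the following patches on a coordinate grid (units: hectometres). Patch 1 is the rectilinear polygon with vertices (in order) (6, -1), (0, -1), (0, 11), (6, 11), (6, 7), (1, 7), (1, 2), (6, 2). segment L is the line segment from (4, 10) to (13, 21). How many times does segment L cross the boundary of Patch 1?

The segment meets the boundary at (4.818,11).

1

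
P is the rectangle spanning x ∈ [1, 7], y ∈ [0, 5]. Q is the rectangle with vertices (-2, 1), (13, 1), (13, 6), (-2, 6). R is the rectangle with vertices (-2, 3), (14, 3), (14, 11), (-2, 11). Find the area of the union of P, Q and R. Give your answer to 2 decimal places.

164.00

By inclusion–exclusion:
Individual areas: |P| = 30, |Q| = 75, |R| = 128.
|P∩Q|: x∈[1,7], y∈[1,5] → 6·4 = 24.
|P∩R|: x∈[1,7], y∈[3,5] → 6·2 = 12.
|Q∩R|: x∈[-2,13], y∈[3,6] → 15·3 = 45.
|P∩Q∩R| = 12.
|P ∪ Q ∪ R| = 233 − 81 + 12 = 164.00.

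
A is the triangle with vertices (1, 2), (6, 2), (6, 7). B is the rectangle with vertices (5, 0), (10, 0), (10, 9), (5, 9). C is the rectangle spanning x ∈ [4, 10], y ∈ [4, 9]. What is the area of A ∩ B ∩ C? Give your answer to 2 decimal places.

The intersection is the polygon with vertices (6,4), (5,4), (5,6), (6,7).
By the shoelace formula its area is 2.50.

2.50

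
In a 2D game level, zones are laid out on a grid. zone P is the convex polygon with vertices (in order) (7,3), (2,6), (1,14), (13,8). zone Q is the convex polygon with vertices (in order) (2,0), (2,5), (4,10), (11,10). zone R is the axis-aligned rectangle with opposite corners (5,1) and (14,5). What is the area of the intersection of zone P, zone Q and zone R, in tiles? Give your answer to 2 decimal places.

The intersection is the polygon with vertices (5.506,3.896), (5,4.2), (5,5), (6.5,5).
By the shoelace formula its area is 1.03.

1.03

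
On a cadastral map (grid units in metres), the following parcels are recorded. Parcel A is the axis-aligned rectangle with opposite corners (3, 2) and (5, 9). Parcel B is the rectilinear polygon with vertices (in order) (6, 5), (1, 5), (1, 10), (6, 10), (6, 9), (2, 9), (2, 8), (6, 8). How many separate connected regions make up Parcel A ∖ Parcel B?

Parcel A ∖ Parcel B splits into 2 disjoint pieces (area 6, area 2).

2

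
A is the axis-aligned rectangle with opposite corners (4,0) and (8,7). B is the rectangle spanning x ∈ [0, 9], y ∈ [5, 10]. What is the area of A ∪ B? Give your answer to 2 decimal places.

65.00

By inclusion–exclusion:
Individual areas: |A| = 28, |B| = 45.
|A∩B|: x∈[4,8], y∈[5,7] → 4·2 = 8.
|A ∪ B| = 73 − 8 = 65.00.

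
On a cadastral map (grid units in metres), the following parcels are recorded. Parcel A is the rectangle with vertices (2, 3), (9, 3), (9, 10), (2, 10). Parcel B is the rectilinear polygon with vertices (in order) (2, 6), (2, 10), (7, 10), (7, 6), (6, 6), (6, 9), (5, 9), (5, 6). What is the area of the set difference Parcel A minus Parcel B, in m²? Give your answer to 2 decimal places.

|Parcel A| = 49, |Parcel A∩Parcel B| = 17.
|Parcel A ∖ Parcel B| = |Parcel A| − |Parcel A∩Parcel B| = 49 − 17 = 32.00.

32.00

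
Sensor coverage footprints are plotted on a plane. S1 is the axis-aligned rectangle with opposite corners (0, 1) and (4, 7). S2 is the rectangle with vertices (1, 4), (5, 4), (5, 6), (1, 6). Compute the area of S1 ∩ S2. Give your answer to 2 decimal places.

6.00

|S1∩S2|: x∈[1,4], y∈[4,6] → 3·2 = 6.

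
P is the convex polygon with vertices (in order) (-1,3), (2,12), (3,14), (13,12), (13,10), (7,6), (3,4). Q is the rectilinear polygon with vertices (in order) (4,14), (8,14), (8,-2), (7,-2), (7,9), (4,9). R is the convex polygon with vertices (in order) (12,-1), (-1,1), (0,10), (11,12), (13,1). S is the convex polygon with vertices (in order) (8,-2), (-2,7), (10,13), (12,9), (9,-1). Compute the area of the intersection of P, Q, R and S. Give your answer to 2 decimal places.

10.20

The intersection is the polygon with vertices (7,6), (7,9), (4,9), (4,10), (6.286,11.143), (8,11.454), (8,6.667).
By the shoelace formula its area is 10.20.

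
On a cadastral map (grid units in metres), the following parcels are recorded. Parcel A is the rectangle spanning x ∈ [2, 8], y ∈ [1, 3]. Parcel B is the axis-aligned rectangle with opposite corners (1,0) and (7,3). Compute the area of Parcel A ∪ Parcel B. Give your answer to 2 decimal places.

By inclusion–exclusion:
Individual areas: |Parcel A| = 12, |Parcel B| = 18.
|Parcel A∩Parcel B|: x∈[2,7], y∈[1,3] → 5·2 = 10.
|Parcel A ∪ Parcel B| = 30 − 10 = 20.00.

20.00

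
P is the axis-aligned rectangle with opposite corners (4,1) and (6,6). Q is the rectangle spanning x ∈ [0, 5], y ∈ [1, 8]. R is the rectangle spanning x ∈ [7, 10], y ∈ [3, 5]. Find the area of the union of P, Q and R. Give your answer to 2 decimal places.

46.00

By inclusion–exclusion:
Individual areas: |P| = 10, |Q| = 35, |R| = 6.
|P∩Q|: x∈[4,5], y∈[1,6] → 1·5 = 5.
|P∩R| = 0 (no overlap).
|Q∩R| = 0 (no overlap).
|P∩Q∩R| = 0.
|P ∪ Q ∪ R| = 51 − 5 + 0 = 46.00.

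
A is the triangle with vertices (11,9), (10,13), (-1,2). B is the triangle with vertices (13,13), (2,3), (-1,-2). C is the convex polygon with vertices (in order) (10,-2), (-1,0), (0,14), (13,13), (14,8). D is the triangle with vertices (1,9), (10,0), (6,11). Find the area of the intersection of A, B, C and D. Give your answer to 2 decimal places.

1.46

The intersection is the polygon with vertices (4.684,5.316), (4.619,5.381), (7.192,7.721), (7.439,7.042), (7.195,6.78).
By the shoelace formula its area is 1.46.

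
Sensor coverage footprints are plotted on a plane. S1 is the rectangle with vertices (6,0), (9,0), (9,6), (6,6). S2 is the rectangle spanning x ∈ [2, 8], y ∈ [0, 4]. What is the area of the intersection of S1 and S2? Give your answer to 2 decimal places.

|S1∩S2|: x∈[6,8], y∈[0,4] → 2·4 = 8.

8.00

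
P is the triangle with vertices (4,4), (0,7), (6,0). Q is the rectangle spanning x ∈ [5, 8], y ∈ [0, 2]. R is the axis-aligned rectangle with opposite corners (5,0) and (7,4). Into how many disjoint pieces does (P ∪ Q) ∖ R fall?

(P ∪ Q) ∖ R splits into 2 disjoint pieces (area 4.5833, area 2).

2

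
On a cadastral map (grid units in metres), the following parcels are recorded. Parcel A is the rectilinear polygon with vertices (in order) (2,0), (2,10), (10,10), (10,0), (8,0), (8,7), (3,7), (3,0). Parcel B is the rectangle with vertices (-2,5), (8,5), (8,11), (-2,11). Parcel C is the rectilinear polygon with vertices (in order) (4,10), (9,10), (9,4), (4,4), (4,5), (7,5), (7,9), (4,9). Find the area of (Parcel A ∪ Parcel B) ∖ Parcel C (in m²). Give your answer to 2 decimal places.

|Parcel A ∪ Parcel B| = 85.
|(Parcel A ∪ Parcel B) ∩ Parcel C| = 14.
|(Parcel A ∪ Parcel B) ∖ Parcel C| = 85 − 14 = 71.00.

71.00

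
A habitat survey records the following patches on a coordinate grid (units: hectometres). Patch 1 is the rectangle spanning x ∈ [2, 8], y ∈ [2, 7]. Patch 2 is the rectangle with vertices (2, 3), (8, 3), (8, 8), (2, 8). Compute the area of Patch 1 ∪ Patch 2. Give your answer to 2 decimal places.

36.00

By inclusion–exclusion:
Individual areas: |Patch 1| = 30, |Patch 2| = 30.
|Patch 1∩Patch 2|: x∈[2,8], y∈[3,7] → 6·4 = 24.
|Patch 1 ∪ Patch 2| = 60 − 24 = 36.00.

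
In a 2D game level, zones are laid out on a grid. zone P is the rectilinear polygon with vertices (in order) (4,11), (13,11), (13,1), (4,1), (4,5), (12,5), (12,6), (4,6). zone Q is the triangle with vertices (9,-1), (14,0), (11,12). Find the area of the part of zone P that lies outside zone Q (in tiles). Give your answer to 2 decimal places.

|zone P| = 82, |zone P∩zone Q| = 21.1058.
|zone P ∖ zone Q| = |zone P| − |zone P∩zone Q| = 82 − 21.1058 = 60.89.

60.89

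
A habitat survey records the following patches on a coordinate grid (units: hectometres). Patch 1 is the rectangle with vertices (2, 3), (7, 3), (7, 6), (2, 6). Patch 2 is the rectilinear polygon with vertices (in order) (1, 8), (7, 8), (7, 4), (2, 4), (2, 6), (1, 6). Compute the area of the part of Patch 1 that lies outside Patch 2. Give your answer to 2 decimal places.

|Patch 1| = 15, |Patch 1∩Patch 2| = 10.
|Patch 1 ∖ Patch 2| = |Patch 1| − |Patch 1∩Patch 2| = 15 − 10 = 5.00.

5.00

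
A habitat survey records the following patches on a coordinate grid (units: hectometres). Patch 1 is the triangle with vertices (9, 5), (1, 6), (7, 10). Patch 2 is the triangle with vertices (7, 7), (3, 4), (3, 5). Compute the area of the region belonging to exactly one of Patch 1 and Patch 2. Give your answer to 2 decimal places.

19.60

|Patch 1| = 19, |Patch 2| = 2, |Patch 1∩Patch 2| = 0.7.
|Patch 1 △ Patch 2| = |Patch 1| + |Patch 2| − 2·|Patch 1∩Patch 2| = 19 + 2 − 1.4 = 19.60.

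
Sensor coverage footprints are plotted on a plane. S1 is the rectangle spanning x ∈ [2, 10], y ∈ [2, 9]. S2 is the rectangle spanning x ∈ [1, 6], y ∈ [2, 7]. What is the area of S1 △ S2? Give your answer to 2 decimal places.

41.00

|S1∩S2|: x∈[2,6], y∈[2,7] → 4·5 = 20.
|S1 △ S2| = |S1| + |S2| − 2·|S1∩S2| = 56 + 25 − 40 = 41.00.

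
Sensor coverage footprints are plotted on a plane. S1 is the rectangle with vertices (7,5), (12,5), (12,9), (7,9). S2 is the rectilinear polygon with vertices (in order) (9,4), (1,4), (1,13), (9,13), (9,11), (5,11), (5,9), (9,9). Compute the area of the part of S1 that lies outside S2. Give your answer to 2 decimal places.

12.00

|S1| = 20, |S1∩S2| = 8.
|S1 ∖ S2| = |S1| − |S1∩S2| = 20 − 8 = 12.00.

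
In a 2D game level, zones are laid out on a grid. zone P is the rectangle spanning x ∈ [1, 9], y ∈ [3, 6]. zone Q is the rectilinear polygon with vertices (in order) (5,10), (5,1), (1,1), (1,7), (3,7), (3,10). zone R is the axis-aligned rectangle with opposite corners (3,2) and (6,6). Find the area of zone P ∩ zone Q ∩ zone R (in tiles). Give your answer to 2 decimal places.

The intersection is the polygon with vertices (5,3), (3,3), (3,6), (5,6).
By the shoelace formula its area is 6.00.

6.00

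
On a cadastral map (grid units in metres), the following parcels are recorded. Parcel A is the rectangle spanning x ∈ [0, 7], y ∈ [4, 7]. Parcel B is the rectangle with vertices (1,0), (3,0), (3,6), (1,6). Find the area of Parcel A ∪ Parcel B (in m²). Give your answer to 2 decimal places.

29.00

By inclusion–exclusion:
Individual areas: |Parcel A| = 21, |Parcel B| = 12.
|Parcel A∩Parcel B|: x∈[1,3], y∈[4,6] → 2·2 = 4.
|Parcel A ∪ Parcel B| = 33 − 4 = 29.00.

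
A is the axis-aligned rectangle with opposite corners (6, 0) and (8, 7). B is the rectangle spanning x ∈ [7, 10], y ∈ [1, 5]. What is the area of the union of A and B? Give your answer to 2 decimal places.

22.00

By inclusion–exclusion:
Individual areas: |A| = 14, |B| = 12.
|A∩B|: x∈[7,8], y∈[1,5] → 1·4 = 4.
|A ∪ B| = 26 − 4 = 22.00.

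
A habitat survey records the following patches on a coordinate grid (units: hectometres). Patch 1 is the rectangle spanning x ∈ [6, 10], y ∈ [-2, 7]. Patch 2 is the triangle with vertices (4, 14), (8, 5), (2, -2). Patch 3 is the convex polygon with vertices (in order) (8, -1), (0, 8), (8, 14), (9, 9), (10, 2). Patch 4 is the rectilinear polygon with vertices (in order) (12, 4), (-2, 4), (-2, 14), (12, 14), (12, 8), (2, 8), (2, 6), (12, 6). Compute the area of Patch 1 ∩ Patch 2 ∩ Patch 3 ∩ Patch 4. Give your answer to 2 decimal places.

The intersection is the polygon with vertices (8,5), (7.143,4), (6,4), (6,6), (7.556,6).
By the shoelace formula its area is 3.35.

3.35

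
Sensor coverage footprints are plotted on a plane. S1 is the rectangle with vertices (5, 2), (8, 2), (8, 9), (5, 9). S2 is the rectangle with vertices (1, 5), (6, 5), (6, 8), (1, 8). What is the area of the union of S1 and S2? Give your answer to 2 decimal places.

By inclusion–exclusion:
Individual areas: |S1| = 21, |S2| = 15.
|S1∩S2|: x∈[5,6], y∈[5,8] → 1·3 = 3.
|S1 ∪ S2| = 36 − 3 = 33.00.

33.00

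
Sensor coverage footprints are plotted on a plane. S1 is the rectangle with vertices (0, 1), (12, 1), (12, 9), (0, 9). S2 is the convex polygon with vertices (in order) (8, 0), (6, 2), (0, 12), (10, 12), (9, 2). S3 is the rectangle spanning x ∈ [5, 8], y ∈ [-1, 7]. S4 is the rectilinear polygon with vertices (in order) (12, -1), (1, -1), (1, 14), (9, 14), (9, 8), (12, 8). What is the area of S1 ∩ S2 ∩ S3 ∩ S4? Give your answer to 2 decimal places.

The intersection is the polygon with vertices (6,2), (5,3.667), (5,7), (8,7), (8,1), (7,1).
By the shoelace formula its area is 15.67.

15.67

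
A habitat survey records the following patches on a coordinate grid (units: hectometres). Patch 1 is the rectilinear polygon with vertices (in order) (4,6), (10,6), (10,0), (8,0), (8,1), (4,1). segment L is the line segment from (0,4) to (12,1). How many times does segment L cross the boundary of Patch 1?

2

The segment meets the boundary at (10,1.5), (4,3).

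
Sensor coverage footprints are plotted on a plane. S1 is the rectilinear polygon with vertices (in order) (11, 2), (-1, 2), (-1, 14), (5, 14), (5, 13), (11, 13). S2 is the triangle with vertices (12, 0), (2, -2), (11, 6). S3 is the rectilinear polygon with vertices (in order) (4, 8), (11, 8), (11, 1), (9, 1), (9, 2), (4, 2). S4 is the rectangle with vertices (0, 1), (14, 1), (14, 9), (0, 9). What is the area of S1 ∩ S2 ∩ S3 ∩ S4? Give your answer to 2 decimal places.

9.00

The intersection is the polygon with vertices (11,2), (9,2), (6.5,2), (11,6).
By the shoelace formula its area is 9.00.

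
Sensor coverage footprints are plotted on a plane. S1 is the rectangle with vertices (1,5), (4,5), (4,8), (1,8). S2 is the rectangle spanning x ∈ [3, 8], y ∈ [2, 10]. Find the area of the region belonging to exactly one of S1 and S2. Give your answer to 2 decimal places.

43.00

|S1∩S2|: x∈[3,4], y∈[5,8] → 1·3 = 3.
|S1 △ S2| = |S1| + |S2| − 2·|S1∩S2| = 9 + 40 − 6 = 43.00.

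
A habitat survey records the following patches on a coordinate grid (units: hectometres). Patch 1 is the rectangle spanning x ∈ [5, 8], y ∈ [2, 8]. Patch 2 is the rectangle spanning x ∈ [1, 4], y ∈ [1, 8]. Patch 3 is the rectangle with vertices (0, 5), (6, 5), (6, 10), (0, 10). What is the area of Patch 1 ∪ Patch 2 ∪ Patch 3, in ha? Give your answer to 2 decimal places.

57.00

By inclusion–exclusion:
Individual areas: |Patch 1| = 18, |Patch 2| = 21, |Patch 3| = 30.
|Patch 1∩Patch 2| = 0 (no overlap).
|Patch 1∩Patch 3|: x∈[5,6], y∈[5,8] → 1·3 = 3.
|Patch 2∩Patch 3|: x∈[1,4], y∈[5,8] → 3·3 = 9.
|Patch 1∩Patch 2∩Patch 3| = 0.
|Patch 1 ∪ Patch 2 ∪ Patch 3| = 69 − 12 + 0 = 57.00.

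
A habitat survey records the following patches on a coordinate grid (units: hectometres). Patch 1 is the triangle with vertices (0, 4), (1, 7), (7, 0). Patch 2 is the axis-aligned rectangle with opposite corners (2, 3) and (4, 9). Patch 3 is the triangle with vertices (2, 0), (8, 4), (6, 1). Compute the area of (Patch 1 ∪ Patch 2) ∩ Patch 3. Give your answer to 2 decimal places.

The region (Patch 1 ∪ Patch 2) ∩ Patch 3 is the polygon with vertices (6.062,1.094), (6,1), (5.478,0.87), (4.308,1.538), (5.182,2.121).
By the shoelace formula its area is 1.05.

1.05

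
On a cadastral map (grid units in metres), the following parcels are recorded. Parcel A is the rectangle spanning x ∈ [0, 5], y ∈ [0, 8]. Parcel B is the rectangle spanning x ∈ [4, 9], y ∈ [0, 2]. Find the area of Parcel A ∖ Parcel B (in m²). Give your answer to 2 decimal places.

38.00

|Parcel A∩Parcel B|: x∈[4,5], y∈[0,2] → 1·2 = 2.
|Parcel A| = 40.
|Parcel A ∖ Parcel B| = |Parcel A| − |Parcel A∩Parcel B| = 40 − 2 = 38.00.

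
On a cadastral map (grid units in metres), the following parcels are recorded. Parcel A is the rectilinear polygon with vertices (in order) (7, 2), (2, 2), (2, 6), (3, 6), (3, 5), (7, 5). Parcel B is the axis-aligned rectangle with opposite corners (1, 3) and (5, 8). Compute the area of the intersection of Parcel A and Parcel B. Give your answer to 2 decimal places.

7.00

The intersection is the polygon with vertices (2,6), (3,6), (3,5), (5,5), (5,3), (2,3).
By the shoelace formula its area is 7.00.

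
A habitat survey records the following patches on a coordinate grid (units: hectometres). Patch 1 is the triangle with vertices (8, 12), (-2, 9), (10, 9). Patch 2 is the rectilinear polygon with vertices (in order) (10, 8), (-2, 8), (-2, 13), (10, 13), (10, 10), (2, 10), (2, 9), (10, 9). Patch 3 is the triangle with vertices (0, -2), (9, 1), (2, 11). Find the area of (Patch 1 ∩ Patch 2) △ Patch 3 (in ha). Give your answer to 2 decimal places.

|Patch 1 ∩ Patch 2| = 10.3333.
|(Patch 1 ∩ Patch 2) ∩ Patch 3| = 0.421.
|(Patch 1 ∩ Patch 2) △ Patch 3| = 10.3333 + 55.5 − 0.8419 = 64.99.

64.99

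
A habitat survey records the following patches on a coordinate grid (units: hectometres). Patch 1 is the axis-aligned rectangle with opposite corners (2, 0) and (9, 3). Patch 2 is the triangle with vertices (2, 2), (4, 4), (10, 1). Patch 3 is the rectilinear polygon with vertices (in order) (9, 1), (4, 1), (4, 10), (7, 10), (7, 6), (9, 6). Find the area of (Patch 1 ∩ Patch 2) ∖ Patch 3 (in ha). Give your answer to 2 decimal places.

1.75

|Patch 1 ∩ Patch 2| = 7.3125.
|(Patch 1 ∩ Patch 2) ∩ Patch 3| = 5.5625.
|(Patch 1 ∩ Patch 2) ∖ Patch 3| = 7.3125 − 5.5625 = 1.75.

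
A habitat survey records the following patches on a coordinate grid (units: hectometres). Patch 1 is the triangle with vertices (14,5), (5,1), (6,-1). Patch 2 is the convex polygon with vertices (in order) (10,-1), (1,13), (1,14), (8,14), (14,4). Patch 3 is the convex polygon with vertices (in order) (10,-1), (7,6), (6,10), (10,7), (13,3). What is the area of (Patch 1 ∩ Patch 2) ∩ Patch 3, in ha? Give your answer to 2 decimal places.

The region (Patch 1 ∩ Patch 2) ∩ Patch 3 is the polygon with vertices (9.027,1.27), (8.48,2.547), (12.125,4.167), (12.4,3.8).
By the shoelace formula its area is 3.74.

3.74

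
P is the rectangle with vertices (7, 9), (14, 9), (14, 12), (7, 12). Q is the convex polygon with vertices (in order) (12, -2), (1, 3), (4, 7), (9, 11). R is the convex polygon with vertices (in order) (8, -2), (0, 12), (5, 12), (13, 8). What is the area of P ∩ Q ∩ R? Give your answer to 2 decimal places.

2.35

The intersection is the polygon with vertices (7,9.4), (8.231,10.385), (9.261,9.87), (9.461,9), (7,9).
By the shoelace formula its area is 2.35.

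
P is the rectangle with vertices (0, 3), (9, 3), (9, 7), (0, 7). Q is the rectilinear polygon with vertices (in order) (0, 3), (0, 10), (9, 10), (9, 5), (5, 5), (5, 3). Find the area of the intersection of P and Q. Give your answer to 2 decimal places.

28.00

The intersection is the polygon with vertices (9,5), (5,5), (5,3), (0,3), (0,7), (9,7).
By the shoelace formula its area is 28.00.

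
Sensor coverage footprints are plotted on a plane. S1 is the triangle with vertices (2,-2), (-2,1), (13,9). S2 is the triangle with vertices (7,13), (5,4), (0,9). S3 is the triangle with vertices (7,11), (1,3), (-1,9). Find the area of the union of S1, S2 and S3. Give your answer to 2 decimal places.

77.00

By inclusion–exclusion:
Individual areas: |S1| = 38.5, |S2| = 27.5, |S3| = 26.
|S1∩S2| = 0.2431.
|S1∩S3| = 0.
|S2∩S3| = 14.7596.
|S1∩S2∩S3| = 0.
|S1 ∪ S2 ∪ S3| = 92 − 15.0028 + 0 = 77.00.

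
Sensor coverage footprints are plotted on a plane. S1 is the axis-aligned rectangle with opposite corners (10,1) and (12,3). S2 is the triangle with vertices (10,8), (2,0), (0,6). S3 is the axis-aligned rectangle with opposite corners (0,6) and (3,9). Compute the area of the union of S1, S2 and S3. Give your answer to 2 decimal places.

By inclusion–exclusion:
Individual areas: |S1| = 4, |S2| = 32, |S3| = 9.
|S1∩S2| = 0.
|S1∩S3| = 0 (no overlap).
|S2∩S3| = 0.9.
|S1∩S2∩S3| = 0.
|S1 ∪ S2 ∪ S3| = 45 − 0.9 + 0 = 44.10.

44.10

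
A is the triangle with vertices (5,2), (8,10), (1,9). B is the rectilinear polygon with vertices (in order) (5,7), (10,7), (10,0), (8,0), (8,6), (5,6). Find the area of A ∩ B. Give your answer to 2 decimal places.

The intersection is the polygon with vertices (6.5,6), (5,6), (5,7), (6.875,7).
By the shoelace formula its area is 1.69.

1.69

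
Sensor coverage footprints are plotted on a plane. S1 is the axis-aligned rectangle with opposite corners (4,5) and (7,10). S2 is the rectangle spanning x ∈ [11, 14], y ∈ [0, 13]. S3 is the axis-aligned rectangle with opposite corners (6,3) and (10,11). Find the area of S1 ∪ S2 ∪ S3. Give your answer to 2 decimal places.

By inclusion–exclusion:
Individual areas: |S1| = 15, |S2| = 39, |S3| = 32.
|S1∩S2| = 0 (no overlap).
|S1∩S3|: x∈[6,7], y∈[5,10] → 1·5 = 5.
|S2∩S3| = 0 (no overlap).
|S1∩S2∩S3| = 0.
|S1 ∪ S2 ∪ S3| = 86 − 5 + 0 = 81.00.

81.00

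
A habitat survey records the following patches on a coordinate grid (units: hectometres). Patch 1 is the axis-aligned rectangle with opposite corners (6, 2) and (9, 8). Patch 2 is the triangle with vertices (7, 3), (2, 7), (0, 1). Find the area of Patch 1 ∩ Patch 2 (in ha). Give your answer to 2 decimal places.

The intersection is the polygon with vertices (6,3.8), (7,3), (6,2.714).
By the shoelace formula its area is 0.54.

0.54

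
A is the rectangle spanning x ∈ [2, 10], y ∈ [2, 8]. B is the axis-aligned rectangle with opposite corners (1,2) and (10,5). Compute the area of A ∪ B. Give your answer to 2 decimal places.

By inclusion–exclusion:
Individual areas: |A| = 48, |B| = 27.
|A∩B|: x∈[2,10], y∈[2,5] → 8·3 = 24.
|A ∪ B| = 75 − 24 = 51.00.

51.00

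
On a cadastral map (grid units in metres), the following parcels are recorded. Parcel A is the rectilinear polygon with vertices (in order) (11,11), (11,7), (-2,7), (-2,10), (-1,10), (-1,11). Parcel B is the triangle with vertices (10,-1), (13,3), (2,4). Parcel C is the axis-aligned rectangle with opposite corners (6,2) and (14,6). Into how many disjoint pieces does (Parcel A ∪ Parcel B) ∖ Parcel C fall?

2

(Parcel A ∪ Parcel B) ∖ Parcel C splits into 2 disjoint pieces (area 51, area 14.6477).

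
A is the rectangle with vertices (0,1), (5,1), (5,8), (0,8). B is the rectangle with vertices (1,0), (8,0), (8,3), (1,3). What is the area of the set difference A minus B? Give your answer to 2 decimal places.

|A∩B|: x∈[1,5], y∈[1,3] → 4·2 = 8.
|A| = 35.
|A ∖ B| = |A| − |A∩B| = 35 − 8 = 27.00.

27.00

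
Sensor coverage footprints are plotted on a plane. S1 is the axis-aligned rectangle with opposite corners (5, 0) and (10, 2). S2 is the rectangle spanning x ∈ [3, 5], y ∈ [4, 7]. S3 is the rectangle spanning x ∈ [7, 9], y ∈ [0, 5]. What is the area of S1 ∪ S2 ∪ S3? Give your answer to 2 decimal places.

By inclusion–exclusion:
Individual areas: |S1| = 10, |S2| = 6, |S3| = 10.
|S1∩S2| = 0 (no overlap).
|S1∩S3|: x∈[7,9], y∈[0,2] → 2·2 = 4.
|S2∩S3| = 0 (no overlap).
|S1∩S2∩S3| = 0.
|S1 ∪ S2 ∪ S3| = 26 − 4 + 0 = 22.00.

22.00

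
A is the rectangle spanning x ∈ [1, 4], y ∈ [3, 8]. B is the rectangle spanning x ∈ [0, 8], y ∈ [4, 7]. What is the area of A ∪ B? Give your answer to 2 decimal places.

30.00

By inclusion–exclusion:
Individual areas: |A| = 15, |B| = 24.
|A∩B|: x∈[1,4], y∈[4,7] → 3·3 = 9.
|A ∪ B| = 39 − 9 = 30.00.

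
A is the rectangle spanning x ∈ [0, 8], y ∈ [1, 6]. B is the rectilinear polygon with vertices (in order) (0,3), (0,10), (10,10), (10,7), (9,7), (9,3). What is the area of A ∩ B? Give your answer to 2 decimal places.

The intersection is the polygon with vertices (8,6), (8,3), (0,3), (0,6).
By the shoelace formula its area is 24.00.

24.00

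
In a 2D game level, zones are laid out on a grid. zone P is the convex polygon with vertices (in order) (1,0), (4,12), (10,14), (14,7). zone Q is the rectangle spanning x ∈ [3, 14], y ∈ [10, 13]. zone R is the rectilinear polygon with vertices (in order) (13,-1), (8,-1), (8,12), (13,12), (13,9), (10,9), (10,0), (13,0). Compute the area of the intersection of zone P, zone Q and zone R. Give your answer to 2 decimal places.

The intersection is the polygon with vertices (12.286,10), (8,10), (8,12), (11.143,12).
By the shoelace formula its area is 7.43.

7.43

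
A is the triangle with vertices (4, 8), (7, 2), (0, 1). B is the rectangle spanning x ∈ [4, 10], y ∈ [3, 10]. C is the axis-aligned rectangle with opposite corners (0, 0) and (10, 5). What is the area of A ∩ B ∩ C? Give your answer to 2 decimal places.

The intersection is the polygon with vertices (4,3), (4,5), (5.5,5), (6.5,3).
By the shoelace formula its area is 4.00.

4.00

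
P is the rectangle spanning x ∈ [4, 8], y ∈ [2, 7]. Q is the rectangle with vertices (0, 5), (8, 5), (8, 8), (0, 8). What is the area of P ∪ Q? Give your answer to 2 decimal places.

By inclusion–exclusion:
Individual areas: |P| = 20, |Q| = 24.
|P∩Q|: x∈[4,8], y∈[5,7] → 4·2 = 8.
|P ∪ Q| = 44 − 8 = 36.00.

36.00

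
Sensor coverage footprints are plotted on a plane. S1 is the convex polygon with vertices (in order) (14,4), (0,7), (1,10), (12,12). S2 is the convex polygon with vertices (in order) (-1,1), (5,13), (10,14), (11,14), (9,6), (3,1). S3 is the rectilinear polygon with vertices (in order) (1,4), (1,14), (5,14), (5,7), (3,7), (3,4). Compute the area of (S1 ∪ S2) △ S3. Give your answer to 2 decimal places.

104.97

|S1 ∪ S2| = 111.2808.
|(S1 ∪ S2) ∩ S3| = 20.155.
|(S1 ∪ S2) △ S3| = 111.2808 + 34 − 40.3099 = 104.97.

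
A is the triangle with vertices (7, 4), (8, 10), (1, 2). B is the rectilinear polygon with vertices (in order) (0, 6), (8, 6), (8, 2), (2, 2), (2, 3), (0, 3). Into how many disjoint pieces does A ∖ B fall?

A ∖ B splits into 2 disjoint pieces (area 5.6667, area 0.3958).

2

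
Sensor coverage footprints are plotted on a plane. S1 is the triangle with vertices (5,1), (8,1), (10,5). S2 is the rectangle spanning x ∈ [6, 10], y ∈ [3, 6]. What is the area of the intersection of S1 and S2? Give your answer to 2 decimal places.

The intersection is the polygon with vertices (9,3), (7.5,3), (10,5).
By the shoelace formula its area is 1.50.

1.50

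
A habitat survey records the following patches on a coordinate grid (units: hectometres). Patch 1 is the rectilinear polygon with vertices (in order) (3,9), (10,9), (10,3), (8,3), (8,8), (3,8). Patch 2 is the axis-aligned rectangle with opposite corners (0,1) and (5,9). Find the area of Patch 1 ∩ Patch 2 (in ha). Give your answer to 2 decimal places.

2.00

The intersection is the polygon with vertices (5,9), (5,8), (3,8), (3,9).
By the shoelace formula its area is 2.00.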